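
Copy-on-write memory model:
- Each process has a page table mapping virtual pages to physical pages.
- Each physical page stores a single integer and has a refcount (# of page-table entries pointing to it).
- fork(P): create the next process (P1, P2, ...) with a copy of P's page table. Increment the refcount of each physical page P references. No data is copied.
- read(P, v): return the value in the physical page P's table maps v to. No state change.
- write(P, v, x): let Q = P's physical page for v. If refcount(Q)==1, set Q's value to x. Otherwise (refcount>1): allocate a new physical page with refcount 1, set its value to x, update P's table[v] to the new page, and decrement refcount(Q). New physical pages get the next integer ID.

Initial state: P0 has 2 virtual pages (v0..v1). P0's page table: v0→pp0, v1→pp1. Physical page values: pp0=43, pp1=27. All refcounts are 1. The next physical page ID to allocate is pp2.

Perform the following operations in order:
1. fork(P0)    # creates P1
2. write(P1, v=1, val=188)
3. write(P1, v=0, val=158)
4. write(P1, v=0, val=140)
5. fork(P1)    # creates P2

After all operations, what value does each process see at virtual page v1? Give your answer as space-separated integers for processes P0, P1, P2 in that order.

Answer: 27 188 188

Derivation:
Op 1: fork(P0) -> P1. 2 ppages; refcounts: pp0:2 pp1:2
Op 2: write(P1, v1, 188). refcount(pp1)=2>1 -> COPY to pp2. 3 ppages; refcounts: pp0:2 pp1:1 pp2:1
Op 3: write(P1, v0, 158). refcount(pp0)=2>1 -> COPY to pp3. 4 ppages; refcounts: pp0:1 pp1:1 pp2:1 pp3:1
Op 4: write(P1, v0, 140). refcount(pp3)=1 -> write in place. 4 ppages; refcounts: pp0:1 pp1:1 pp2:1 pp3:1
Op 5: fork(P1) -> P2. 4 ppages; refcounts: pp0:1 pp1:1 pp2:2 pp3:2
P0: v1 -> pp1 = 27
P1: v1 -> pp2 = 188
P2: v1 -> pp2 = 188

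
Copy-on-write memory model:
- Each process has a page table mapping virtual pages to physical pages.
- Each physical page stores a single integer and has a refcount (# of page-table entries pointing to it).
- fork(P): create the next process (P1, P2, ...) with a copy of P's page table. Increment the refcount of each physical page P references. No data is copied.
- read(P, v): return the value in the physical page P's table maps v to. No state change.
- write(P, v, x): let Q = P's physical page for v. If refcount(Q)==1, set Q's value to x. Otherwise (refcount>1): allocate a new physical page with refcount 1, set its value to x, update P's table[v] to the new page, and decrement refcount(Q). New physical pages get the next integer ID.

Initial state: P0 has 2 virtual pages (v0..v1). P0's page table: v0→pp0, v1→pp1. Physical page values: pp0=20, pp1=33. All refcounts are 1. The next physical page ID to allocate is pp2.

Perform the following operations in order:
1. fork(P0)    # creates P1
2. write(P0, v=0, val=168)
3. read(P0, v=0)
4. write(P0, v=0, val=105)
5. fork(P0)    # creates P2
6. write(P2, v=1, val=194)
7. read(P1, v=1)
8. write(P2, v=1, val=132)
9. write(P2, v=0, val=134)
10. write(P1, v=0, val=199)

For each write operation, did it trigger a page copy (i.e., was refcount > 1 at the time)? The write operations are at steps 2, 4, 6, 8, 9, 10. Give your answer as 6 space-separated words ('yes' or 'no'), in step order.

Op 1: fork(P0) -> P1. 2 ppages; refcounts: pp0:2 pp1:2
Op 2: write(P0, v0, 168). refcount(pp0)=2>1 -> COPY to pp2. 3 ppages; refcounts: pp0:1 pp1:2 pp2:1
Op 3: read(P0, v0) -> 168. No state change.
Op 4: write(P0, v0, 105). refcount(pp2)=1 -> write in place. 3 ppages; refcounts: pp0:1 pp1:2 pp2:1
Op 5: fork(P0) -> P2. 3 ppages; refcounts: pp0:1 pp1:3 pp2:2
Op 6: write(P2, v1, 194). refcount(pp1)=3>1 -> COPY to pp3. 4 ppages; refcounts: pp0:1 pp1:2 pp2:2 pp3:1
Op 7: read(P1, v1) -> 33. No state change.
Op 8: write(P2, v1, 132). refcount(pp3)=1 -> write in place. 4 ppages; refcounts: pp0:1 pp1:2 pp2:2 pp3:1
Op 9: write(P2, v0, 134). refcount(pp2)=2>1 -> COPY to pp4. 5 ppages; refcounts: pp0:1 pp1:2 pp2:1 pp3:1 pp4:1
Op 10: write(P1, v0, 199). refcount(pp0)=1 -> write in place. 5 ppages; refcounts: pp0:1 pp1:2 pp2:1 pp3:1 pp4:1

yes no yes no yes no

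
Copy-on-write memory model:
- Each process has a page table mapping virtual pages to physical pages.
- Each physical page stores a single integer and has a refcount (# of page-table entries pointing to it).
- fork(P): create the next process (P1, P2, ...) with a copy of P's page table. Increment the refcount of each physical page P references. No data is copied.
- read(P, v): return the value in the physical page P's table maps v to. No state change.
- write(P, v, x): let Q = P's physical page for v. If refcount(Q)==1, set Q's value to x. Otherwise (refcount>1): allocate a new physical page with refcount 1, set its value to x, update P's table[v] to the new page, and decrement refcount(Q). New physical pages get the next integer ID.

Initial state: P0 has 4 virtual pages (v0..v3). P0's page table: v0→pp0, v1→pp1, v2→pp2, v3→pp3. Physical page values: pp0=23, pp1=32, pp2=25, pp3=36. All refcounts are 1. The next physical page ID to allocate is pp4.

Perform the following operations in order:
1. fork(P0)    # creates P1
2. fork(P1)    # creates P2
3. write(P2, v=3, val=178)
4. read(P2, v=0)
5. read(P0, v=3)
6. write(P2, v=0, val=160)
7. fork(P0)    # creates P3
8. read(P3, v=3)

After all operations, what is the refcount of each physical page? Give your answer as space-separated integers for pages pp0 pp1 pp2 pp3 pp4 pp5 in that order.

Op 1: fork(P0) -> P1. 4 ppages; refcounts: pp0:2 pp1:2 pp2:2 pp3:2
Op 2: fork(P1) -> P2. 4 ppages; refcounts: pp0:3 pp1:3 pp2:3 pp3:3
Op 3: write(P2, v3, 178). refcount(pp3)=3>1 -> COPY to pp4. 5 ppages; refcounts: pp0:3 pp1:3 pp2:3 pp3:2 pp4:1
Op 4: read(P2, v0) -> 23. No state change.
Op 5: read(P0, v3) -> 36. No state change.
Op 6: write(P2, v0, 160). refcount(pp0)=3>1 -> COPY to pp5. 6 ppages; refcounts: pp0:2 pp1:3 pp2:3 pp3:2 pp4:1 pp5:1
Op 7: fork(P0) -> P3. 6 ppages; refcounts: pp0:3 pp1:4 pp2:4 pp3:3 pp4:1 pp5:1
Op 8: read(P3, v3) -> 36. No state change.

Answer: 3 4 4 3 1 1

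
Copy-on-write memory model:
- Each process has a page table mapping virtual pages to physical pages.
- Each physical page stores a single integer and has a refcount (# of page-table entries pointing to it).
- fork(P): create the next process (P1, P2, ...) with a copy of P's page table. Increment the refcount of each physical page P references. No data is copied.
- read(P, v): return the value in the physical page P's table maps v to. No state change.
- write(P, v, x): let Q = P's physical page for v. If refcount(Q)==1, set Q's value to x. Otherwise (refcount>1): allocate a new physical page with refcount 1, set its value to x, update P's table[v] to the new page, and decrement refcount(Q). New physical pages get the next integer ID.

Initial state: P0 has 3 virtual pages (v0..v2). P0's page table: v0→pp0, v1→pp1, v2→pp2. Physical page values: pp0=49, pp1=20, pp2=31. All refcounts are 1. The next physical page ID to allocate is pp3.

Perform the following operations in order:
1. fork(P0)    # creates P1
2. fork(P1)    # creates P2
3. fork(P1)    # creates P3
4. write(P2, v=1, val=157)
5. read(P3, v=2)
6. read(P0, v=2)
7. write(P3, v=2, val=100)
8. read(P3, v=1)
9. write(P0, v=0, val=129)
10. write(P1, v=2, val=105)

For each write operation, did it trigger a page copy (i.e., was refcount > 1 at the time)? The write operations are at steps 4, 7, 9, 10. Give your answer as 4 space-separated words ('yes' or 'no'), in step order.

Op 1: fork(P0) -> P1. 3 ppages; refcounts: pp0:2 pp1:2 pp2:2
Op 2: fork(P1) -> P2. 3 ppages; refcounts: pp0:3 pp1:3 pp2:3
Op 3: fork(P1) -> P3. 3 ppages; refcounts: pp0:4 pp1:4 pp2:4
Op 4: write(P2, v1, 157). refcount(pp1)=4>1 -> COPY to pp3. 4 ppages; refcounts: pp0:4 pp1:3 pp2:4 pp3:1
Op 5: read(P3, v2) -> 31. No state change.
Op 6: read(P0, v2) -> 31. No state change.
Op 7: write(P3, v2, 100). refcount(pp2)=4>1 -> COPY to pp4. 5 ppages; refcounts: pp0:4 pp1:3 pp2:3 pp3:1 pp4:1
Op 8: read(P3, v1) -> 20. No state change.
Op 9: write(P0, v0, 129). refcount(pp0)=4>1 -> COPY to pp5. 6 ppages; refcounts: pp0:3 pp1:3 pp2:3 pp3:1 pp4:1 pp5:1
Op 10: write(P1, v2, 105). refcount(pp2)=3>1 -> COPY to pp6. 7 ppages; refcounts: pp0:3 pp1:3 pp2:2 pp3:1 pp4:1 pp5:1 pp6:1

yes yes yes yes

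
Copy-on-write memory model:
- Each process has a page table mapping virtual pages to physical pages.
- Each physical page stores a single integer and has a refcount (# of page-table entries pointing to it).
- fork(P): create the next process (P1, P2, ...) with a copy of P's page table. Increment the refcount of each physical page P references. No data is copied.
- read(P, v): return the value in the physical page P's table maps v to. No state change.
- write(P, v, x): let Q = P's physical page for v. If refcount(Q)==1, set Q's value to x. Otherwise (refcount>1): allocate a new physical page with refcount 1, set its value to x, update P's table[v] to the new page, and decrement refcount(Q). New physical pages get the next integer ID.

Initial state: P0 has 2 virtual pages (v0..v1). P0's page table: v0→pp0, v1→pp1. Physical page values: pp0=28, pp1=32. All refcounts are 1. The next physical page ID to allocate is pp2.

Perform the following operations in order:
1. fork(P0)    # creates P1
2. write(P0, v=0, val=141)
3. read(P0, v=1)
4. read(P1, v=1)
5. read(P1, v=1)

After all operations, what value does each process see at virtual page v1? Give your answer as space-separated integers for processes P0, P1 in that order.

Answer: 32 32

Derivation:
Op 1: fork(P0) -> P1. 2 ppages; refcounts: pp0:2 pp1:2
Op 2: write(P0, v0, 141). refcount(pp0)=2>1 -> COPY to pp2. 3 ppages; refcounts: pp0:1 pp1:2 pp2:1
Op 3: read(P0, v1) -> 32. No state change.
Op 4: read(P1, v1) -> 32. No state change.
Op 5: read(P1, v1) -> 32. No state change.
P0: v1 -> pp1 = 32
P1: v1 -> pp1 = 32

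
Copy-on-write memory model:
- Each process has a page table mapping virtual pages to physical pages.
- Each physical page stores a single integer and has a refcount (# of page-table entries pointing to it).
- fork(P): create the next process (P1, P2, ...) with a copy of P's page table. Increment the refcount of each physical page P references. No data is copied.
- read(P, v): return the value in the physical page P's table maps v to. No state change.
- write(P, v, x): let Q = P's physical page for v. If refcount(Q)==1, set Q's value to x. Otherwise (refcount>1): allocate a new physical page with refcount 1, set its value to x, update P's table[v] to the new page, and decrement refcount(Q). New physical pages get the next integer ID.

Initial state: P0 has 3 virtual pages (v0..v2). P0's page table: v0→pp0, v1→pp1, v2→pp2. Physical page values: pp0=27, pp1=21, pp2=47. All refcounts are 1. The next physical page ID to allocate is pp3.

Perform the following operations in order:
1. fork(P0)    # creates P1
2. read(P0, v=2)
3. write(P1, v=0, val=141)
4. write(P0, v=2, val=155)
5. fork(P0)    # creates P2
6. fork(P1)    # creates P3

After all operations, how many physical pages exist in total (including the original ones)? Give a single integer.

Op 1: fork(P0) -> P1. 3 ppages; refcounts: pp0:2 pp1:2 pp2:2
Op 2: read(P0, v2) -> 47. No state change.
Op 3: write(P1, v0, 141). refcount(pp0)=2>1 -> COPY to pp3. 4 ppages; refcounts: pp0:1 pp1:2 pp2:2 pp3:1
Op 4: write(P0, v2, 155). refcount(pp2)=2>1 -> COPY to pp4. 5 ppages; refcounts: pp0:1 pp1:2 pp2:1 pp3:1 pp4:1
Op 5: fork(P0) -> P2. 5 ppages; refcounts: pp0:2 pp1:3 pp2:1 pp3:1 pp4:2
Op 6: fork(P1) -> P3. 5 ppages; refcounts: pp0:2 pp1:4 pp2:2 pp3:2 pp4:2

Answer: 5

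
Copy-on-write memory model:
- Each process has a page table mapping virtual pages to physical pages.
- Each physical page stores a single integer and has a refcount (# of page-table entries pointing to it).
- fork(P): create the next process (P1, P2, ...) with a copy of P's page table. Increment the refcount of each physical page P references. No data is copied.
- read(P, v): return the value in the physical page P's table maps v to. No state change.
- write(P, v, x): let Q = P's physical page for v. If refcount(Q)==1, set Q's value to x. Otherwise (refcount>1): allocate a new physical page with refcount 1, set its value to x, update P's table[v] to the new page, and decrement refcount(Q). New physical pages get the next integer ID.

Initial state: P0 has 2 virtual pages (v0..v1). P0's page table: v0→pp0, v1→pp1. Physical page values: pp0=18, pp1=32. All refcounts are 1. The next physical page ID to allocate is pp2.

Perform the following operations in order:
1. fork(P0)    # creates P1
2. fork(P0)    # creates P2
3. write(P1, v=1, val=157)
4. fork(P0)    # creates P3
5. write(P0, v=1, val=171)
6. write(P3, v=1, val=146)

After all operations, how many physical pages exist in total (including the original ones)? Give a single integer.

Op 1: fork(P0) -> P1. 2 ppages; refcounts: pp0:2 pp1:2
Op 2: fork(P0) -> P2. 2 ppages; refcounts: pp0:3 pp1:3
Op 3: write(P1, v1, 157). refcount(pp1)=3>1 -> COPY to pp2. 3 ppages; refcounts: pp0:3 pp1:2 pp2:1
Op 4: fork(P0) -> P3. 3 ppages; refcounts: pp0:4 pp1:3 pp2:1
Op 5: write(P0, v1, 171). refcount(pp1)=3>1 -> COPY to pp3. 4 ppages; refcounts: pp0:4 pp1:2 pp2:1 pp3:1
Op 6: write(P3, v1, 146). refcount(pp1)=2>1 -> COPY to pp4. 5 ppages; refcounts: pp0:4 pp1:1 pp2:1 pp3:1 pp4:1

Answer: 5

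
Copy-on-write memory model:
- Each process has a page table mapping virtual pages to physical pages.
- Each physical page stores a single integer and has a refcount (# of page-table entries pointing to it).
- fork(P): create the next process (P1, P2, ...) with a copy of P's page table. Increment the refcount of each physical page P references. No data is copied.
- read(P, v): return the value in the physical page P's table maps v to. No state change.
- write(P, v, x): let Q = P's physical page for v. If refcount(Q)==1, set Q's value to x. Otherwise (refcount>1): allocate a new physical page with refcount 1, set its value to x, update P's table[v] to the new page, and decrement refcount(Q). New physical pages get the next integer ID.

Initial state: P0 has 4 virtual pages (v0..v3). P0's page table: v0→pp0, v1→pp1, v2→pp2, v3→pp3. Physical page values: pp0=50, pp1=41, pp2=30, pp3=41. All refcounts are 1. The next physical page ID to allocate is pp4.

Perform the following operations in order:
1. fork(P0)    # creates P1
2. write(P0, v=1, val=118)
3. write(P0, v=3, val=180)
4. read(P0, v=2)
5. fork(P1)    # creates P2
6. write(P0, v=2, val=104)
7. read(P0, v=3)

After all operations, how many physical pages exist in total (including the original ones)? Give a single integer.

Op 1: fork(P0) -> P1. 4 ppages; refcounts: pp0:2 pp1:2 pp2:2 pp3:2
Op 2: write(P0, v1, 118). refcount(pp1)=2>1 -> COPY to pp4. 5 ppages; refcounts: pp0:2 pp1:1 pp2:2 pp3:2 pp4:1
Op 3: write(P0, v3, 180). refcount(pp3)=2>1 -> COPY to pp5. 6 ppages; refcounts: pp0:2 pp1:1 pp2:2 pp3:1 pp4:1 pp5:1
Op 4: read(P0, v2) -> 30. No state change.
Op 5: fork(P1) -> P2. 6 ppages; refcounts: pp0:3 pp1:2 pp2:3 pp3:2 pp4:1 pp5:1
Op 6: write(P0, v2, 104). refcount(pp2)=3>1 -> COPY to pp6. 7 ppages; refcounts: pp0:3 pp1:2 pp2:2 pp3:2 pp4:1 pp5:1 pp6:1
Op 7: read(P0, v3) -> 180. No state change.

Answer: 7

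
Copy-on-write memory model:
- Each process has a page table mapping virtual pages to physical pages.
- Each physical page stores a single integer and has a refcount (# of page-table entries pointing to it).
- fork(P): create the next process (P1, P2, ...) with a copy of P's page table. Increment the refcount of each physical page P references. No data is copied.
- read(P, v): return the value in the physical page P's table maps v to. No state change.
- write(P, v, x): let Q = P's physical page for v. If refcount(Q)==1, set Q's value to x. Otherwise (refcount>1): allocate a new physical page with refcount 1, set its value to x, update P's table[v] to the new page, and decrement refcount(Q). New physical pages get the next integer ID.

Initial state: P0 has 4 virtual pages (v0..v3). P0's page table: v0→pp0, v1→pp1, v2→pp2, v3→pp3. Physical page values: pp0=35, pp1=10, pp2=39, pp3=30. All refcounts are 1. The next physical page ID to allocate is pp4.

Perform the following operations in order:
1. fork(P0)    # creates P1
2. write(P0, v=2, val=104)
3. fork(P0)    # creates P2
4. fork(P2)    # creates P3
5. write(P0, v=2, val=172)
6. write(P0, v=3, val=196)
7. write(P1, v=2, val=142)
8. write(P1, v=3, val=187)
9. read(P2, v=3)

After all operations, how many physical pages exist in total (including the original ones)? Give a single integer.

Answer: 8

Derivation:
Op 1: fork(P0) -> P1. 4 ppages; refcounts: pp0:2 pp1:2 pp2:2 pp3:2
Op 2: write(P0, v2, 104). refcount(pp2)=2>1 -> COPY to pp4. 5 ppages; refcounts: pp0:2 pp1:2 pp2:1 pp3:2 pp4:1
Op 3: fork(P0) -> P2. 5 ppages; refcounts: pp0:3 pp1:3 pp2:1 pp3:3 pp4:2
Op 4: fork(P2) -> P3. 5 ppages; refcounts: pp0:4 pp1:4 pp2:1 pp3:4 pp4:3
Op 5: write(P0, v2, 172). refcount(pp4)=3>1 -> COPY to pp5. 6 ppages; refcounts: pp0:4 pp1:4 pp2:1 pp3:4 pp4:2 pp5:1
Op 6: write(P0, v3, 196). refcount(pp3)=4>1 -> COPY to pp6. 7 ppages; refcounts: pp0:4 pp1:4 pp2:1 pp3:3 pp4:2 pp5:1 pp6:1
Op 7: write(P1, v2, 142). refcount(pp2)=1 -> write in place. 7 ppages; refcounts: pp0:4 pp1:4 pp2:1 pp3:3 pp4:2 pp5:1 pp6:1
Op 8: write(P1, v3, 187). refcount(pp3)=3>1 -> COPY to pp7. 8 ppages; refcounts: pp0:4 pp1:4 pp2:1 pp3:2 pp4:2 pp5:1 pp6:1 pp7:1
Op 9: read(P2, v3) -> 30. No state change.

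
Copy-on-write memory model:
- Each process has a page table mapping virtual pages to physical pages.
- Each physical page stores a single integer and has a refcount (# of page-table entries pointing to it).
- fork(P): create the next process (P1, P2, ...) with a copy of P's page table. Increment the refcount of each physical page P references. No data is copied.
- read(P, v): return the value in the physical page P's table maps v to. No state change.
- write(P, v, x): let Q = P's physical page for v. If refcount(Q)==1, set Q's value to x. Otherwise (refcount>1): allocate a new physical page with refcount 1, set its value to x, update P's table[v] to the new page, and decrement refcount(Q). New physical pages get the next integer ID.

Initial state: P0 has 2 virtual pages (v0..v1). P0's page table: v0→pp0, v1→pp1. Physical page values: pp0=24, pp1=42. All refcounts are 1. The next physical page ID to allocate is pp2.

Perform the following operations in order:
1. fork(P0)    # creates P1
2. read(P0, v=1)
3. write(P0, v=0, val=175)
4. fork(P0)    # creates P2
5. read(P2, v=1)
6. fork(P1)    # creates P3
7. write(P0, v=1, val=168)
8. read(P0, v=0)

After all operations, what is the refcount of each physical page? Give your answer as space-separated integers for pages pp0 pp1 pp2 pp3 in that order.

Answer: 2 3 2 1

Derivation:
Op 1: fork(P0) -> P1. 2 ppages; refcounts: pp0:2 pp1:2
Op 2: read(P0, v1) -> 42. No state change.
Op 3: write(P0, v0, 175). refcount(pp0)=2>1 -> COPY to pp2. 3 ppages; refcounts: pp0:1 pp1:2 pp2:1
Op 4: fork(P0) -> P2. 3 ppages; refcounts: pp0:1 pp1:3 pp2:2
Op 5: read(P2, v1) -> 42. No state change.
Op 6: fork(P1) -> P3. 3 ppages; refcounts: pp0:2 pp1:4 pp2:2
Op 7: write(P0, v1, 168). refcount(pp1)=4>1 -> COPY to pp3. 4 ppages; refcounts: pp0:2 pp1:3 pp2:2 pp3:1
Op 8: read(P0, v0) -> 175. No state change.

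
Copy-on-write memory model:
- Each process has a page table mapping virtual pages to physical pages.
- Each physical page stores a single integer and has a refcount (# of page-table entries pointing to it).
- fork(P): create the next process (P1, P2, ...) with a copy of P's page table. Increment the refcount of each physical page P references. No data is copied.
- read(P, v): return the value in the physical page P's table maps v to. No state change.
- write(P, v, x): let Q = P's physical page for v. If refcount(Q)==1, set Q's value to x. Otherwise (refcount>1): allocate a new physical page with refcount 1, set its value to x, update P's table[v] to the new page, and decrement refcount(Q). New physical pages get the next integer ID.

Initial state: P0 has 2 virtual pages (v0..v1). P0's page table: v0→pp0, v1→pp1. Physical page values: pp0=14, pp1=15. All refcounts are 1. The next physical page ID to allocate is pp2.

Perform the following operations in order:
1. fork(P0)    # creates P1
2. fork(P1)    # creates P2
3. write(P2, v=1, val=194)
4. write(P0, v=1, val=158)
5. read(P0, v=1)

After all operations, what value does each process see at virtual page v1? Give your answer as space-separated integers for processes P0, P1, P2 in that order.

Answer: 158 15 194

Derivation:
Op 1: fork(P0) -> P1. 2 ppages; refcounts: pp0:2 pp1:2
Op 2: fork(P1) -> P2. 2 ppages; refcounts: pp0:3 pp1:3
Op 3: write(P2, v1, 194). refcount(pp1)=3>1 -> COPY to pp2. 3 ppages; refcounts: pp0:3 pp1:2 pp2:1
Op 4: write(P0, v1, 158). refcount(pp1)=2>1 -> COPY to pp3. 4 ppages; refcounts: pp0:3 pp1:1 pp2:1 pp3:1
Op 5: read(P0, v1) -> 158. No state change.
P0: v1 -> pp3 = 158
P1: v1 -> pp1 = 15
P2: v1 -> pp2 = 194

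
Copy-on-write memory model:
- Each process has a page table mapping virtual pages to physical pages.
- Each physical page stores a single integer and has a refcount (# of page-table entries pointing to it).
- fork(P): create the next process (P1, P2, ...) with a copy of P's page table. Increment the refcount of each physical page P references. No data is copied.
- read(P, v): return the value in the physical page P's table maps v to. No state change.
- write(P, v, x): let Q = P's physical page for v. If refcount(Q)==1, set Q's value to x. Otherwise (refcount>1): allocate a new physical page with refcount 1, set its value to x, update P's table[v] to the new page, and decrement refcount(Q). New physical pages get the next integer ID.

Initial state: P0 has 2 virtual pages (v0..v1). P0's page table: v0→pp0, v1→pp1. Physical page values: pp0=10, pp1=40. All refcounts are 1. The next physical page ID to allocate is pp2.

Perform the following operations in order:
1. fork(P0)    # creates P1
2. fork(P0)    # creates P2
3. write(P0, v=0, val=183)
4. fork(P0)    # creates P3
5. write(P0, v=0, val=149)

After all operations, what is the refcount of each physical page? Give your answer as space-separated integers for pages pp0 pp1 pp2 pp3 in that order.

Op 1: fork(P0) -> P1. 2 ppages; refcounts: pp0:2 pp1:2
Op 2: fork(P0) -> P2. 2 ppages; refcounts: pp0:3 pp1:3
Op 3: write(P0, v0, 183). refcount(pp0)=3>1 -> COPY to pp2. 3 ppages; refcounts: pp0:2 pp1:3 pp2:1
Op 4: fork(P0) -> P3. 3 ppages; refcounts: pp0:2 pp1:4 pp2:2
Op 5: write(P0, v0, 149). refcount(pp2)=2>1 -> COPY to pp3. 4 ppages; refcounts: pp0:2 pp1:4 pp2:1 pp3:1

Answer: 2 4 1 1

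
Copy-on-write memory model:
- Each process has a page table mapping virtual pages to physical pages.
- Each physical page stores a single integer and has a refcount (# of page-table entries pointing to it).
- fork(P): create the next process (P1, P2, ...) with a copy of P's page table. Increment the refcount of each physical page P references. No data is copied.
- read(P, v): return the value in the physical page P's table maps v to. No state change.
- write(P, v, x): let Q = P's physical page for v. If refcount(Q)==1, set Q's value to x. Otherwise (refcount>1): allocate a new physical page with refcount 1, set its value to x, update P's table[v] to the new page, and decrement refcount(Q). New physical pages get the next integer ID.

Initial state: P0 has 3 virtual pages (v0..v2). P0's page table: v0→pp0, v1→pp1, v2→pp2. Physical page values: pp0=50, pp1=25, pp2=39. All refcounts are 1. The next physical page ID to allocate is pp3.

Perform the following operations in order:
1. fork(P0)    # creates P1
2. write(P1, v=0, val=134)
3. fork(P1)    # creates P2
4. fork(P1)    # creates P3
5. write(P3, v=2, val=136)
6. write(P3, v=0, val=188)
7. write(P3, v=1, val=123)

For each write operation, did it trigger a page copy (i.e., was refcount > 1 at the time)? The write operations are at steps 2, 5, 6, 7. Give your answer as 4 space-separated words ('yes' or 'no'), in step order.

Op 1: fork(P0) -> P1. 3 ppages; refcounts: pp0:2 pp1:2 pp2:2
Op 2: write(P1, v0, 134). refcount(pp0)=2>1 -> COPY to pp3. 4 ppages; refcounts: pp0:1 pp1:2 pp2:2 pp3:1
Op 3: fork(P1) -> P2. 4 ppages; refcounts: pp0:1 pp1:3 pp2:3 pp3:2
Op 4: fork(P1) -> P3. 4 ppages; refcounts: pp0:1 pp1:4 pp2:4 pp3:3
Op 5: write(P3, v2, 136). refcount(pp2)=4>1 -> COPY to pp4. 5 ppages; refcounts: pp0:1 pp1:4 pp2:3 pp3:3 pp4:1
Op 6: write(P3, v0, 188). refcount(pp3)=3>1 -> COPY to pp5. 6 ppages; refcounts: pp0:1 pp1:4 pp2:3 pp3:2 pp4:1 pp5:1
Op 7: write(P3, v1, 123). refcount(pp1)=4>1 -> COPY to pp6. 7 ppages; refcounts: pp0:1 pp1:3 pp2:3 pp3:2 pp4:1 pp5:1 pp6:1

yes yes yes yes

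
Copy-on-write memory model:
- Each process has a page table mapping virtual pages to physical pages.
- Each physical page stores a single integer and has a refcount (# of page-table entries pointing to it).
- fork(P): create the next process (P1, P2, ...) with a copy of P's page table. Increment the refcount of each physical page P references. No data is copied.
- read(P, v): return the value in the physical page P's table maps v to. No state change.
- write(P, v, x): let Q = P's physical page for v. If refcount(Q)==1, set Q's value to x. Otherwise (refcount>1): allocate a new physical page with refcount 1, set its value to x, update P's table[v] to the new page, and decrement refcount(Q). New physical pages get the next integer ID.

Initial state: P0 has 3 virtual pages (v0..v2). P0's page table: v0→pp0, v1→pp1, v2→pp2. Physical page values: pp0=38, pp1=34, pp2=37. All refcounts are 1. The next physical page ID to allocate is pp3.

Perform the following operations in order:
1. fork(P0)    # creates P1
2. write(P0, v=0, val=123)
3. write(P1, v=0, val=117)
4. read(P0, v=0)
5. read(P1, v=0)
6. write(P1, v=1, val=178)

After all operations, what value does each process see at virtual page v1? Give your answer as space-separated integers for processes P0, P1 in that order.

Op 1: fork(P0) -> P1. 3 ppages; refcounts: pp0:2 pp1:2 pp2:2
Op 2: write(P0, v0, 123). refcount(pp0)=2>1 -> COPY to pp3. 4 ppages; refcounts: pp0:1 pp1:2 pp2:2 pp3:1
Op 3: write(P1, v0, 117). refcount(pp0)=1 -> write in place. 4 ppages; refcounts: pp0:1 pp1:2 pp2:2 pp3:1
Op 4: read(P0, v0) -> 123. No state change.
Op 5: read(P1, v0) -> 117. No state change.
Op 6: write(P1, v1, 178). refcount(pp1)=2>1 -> COPY to pp4. 5 ppages; refcounts: pp0:1 pp1:1 pp2:2 pp3:1 pp4:1
P0: v1 -> pp1 = 34
P1: v1 -> pp4 = 178

Answer: 34 178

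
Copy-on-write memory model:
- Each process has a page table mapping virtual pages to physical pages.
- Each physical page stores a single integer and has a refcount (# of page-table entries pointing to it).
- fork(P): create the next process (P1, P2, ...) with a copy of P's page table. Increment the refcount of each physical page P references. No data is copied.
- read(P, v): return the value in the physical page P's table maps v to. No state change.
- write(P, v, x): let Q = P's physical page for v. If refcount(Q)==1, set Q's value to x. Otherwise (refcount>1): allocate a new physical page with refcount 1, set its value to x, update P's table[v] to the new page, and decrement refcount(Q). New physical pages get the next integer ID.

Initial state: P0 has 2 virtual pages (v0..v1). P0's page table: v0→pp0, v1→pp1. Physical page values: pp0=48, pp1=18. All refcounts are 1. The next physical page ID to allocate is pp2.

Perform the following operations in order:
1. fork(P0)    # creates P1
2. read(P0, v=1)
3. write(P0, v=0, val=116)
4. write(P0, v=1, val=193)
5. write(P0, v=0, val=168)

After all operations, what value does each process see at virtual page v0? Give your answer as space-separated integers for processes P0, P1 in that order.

Op 1: fork(P0) -> P1. 2 ppages; refcounts: pp0:2 pp1:2
Op 2: read(P0, v1) -> 18. No state change.
Op 3: write(P0, v0, 116). refcount(pp0)=2>1 -> COPY to pp2. 3 ppages; refcounts: pp0:1 pp1:2 pp2:1
Op 4: write(P0, v1, 193). refcount(pp1)=2>1 -> COPY to pp3. 4 ppages; refcounts: pp0:1 pp1:1 pp2:1 pp3:1
Op 5: write(P0, v0, 168). refcount(pp2)=1 -> write in place. 4 ppages; refcounts: pp0:1 pp1:1 pp2:1 pp3:1
P0: v0 -> pp2 = 168
P1: v0 -> pp0 = 48

Answer: 168 48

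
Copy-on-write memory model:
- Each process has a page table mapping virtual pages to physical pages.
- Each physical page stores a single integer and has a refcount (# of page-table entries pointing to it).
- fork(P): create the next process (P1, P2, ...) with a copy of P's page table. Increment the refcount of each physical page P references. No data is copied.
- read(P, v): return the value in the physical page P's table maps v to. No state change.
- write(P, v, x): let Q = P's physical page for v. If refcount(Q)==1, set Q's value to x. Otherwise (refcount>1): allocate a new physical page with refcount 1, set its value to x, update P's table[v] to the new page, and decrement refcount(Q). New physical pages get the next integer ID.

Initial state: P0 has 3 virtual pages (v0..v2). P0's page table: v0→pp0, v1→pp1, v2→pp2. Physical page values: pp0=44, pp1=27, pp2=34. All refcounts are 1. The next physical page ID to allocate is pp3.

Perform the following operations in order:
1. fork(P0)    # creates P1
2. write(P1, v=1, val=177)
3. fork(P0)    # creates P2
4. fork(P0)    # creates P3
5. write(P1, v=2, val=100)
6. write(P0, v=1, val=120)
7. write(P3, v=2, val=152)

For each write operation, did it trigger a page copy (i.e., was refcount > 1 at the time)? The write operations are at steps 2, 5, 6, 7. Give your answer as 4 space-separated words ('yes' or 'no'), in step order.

Op 1: fork(P0) -> P1. 3 ppages; refcounts: pp0:2 pp1:2 pp2:2
Op 2: write(P1, v1, 177). refcount(pp1)=2>1 -> COPY to pp3. 4 ppages; refcounts: pp0:2 pp1:1 pp2:2 pp3:1
Op 3: fork(P0) -> P2. 4 ppages; refcounts: pp0:3 pp1:2 pp2:3 pp3:1
Op 4: fork(P0) -> P3. 4 ppages; refcounts: pp0:4 pp1:3 pp2:4 pp3:1
Op 5: write(P1, v2, 100). refcount(pp2)=4>1 -> COPY to pp4. 5 ppages; refcounts: pp0:4 pp1:3 pp2:3 pp3:1 pp4:1
Op 6: write(P0, v1, 120). refcount(pp1)=3>1 -> COPY to pp5. 6 ppages; refcounts: pp0:4 pp1:2 pp2:3 pp3:1 pp4:1 pp5:1
Op 7: write(P3, v2, 152). refcount(pp2)=3>1 -> COPY to pp6. 7 ppages; refcounts: pp0:4 pp1:2 pp2:2 pp3:1 pp4:1 pp5:1 pp6:1

yes yes yes yes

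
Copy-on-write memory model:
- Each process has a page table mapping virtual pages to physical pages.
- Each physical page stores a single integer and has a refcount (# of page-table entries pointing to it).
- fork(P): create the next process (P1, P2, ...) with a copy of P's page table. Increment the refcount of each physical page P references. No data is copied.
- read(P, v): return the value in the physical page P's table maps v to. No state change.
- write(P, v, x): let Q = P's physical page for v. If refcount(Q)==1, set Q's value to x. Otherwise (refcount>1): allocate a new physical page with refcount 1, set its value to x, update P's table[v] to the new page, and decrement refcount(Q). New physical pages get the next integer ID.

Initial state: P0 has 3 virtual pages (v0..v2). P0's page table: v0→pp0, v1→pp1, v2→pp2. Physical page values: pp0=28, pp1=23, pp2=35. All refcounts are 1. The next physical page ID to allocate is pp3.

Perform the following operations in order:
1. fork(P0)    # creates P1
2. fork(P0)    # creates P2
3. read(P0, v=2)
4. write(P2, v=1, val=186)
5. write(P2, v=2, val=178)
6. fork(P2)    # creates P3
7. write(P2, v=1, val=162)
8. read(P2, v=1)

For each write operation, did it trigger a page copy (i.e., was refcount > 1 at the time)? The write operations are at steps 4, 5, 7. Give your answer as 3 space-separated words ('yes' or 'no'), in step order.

Op 1: fork(P0) -> P1. 3 ppages; refcounts: pp0:2 pp1:2 pp2:2
Op 2: fork(P0) -> P2. 3 ppages; refcounts: pp0:3 pp1:3 pp2:3
Op 3: read(P0, v2) -> 35. No state change.
Op 4: write(P2, v1, 186). refcount(pp1)=3>1 -> COPY to pp3. 4 ppages; refcounts: pp0:3 pp1:2 pp2:3 pp3:1
Op 5: write(P2, v2, 178). refcount(pp2)=3>1 -> COPY to pp4. 5 ppages; refcounts: pp0:3 pp1:2 pp2:2 pp3:1 pp4:1
Op 6: fork(P2) -> P3. 5 ppages; refcounts: pp0:4 pp1:2 pp2:2 pp3:2 pp4:2
Op 7: write(P2, v1, 162). refcount(pp3)=2>1 -> COPY to pp5. 6 ppages; refcounts: pp0:4 pp1:2 pp2:2 pp3:1 pp4:2 pp5:1
Op 8: read(P2, v1) -> 162. No state change.

yes yes yes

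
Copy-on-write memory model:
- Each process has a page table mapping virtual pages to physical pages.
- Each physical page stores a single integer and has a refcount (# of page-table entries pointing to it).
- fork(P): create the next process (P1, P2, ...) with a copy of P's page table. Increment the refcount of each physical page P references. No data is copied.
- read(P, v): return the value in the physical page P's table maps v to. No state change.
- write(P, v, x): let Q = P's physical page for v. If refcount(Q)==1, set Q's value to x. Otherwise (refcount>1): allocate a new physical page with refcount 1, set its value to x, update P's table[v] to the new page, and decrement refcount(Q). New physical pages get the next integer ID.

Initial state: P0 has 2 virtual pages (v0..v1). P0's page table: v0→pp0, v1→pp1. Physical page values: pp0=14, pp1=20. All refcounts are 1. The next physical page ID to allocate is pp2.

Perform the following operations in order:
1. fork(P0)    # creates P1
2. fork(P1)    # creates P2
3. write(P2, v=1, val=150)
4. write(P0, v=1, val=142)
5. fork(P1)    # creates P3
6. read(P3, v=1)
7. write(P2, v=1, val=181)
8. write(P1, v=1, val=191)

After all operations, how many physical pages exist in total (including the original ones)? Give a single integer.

Op 1: fork(P0) -> P1. 2 ppages; refcounts: pp0:2 pp1:2
Op 2: fork(P1) -> P2. 2 ppages; refcounts: pp0:3 pp1:3
Op 3: write(P2, v1, 150). refcount(pp1)=3>1 -> COPY to pp2. 3 ppages; refcounts: pp0:3 pp1:2 pp2:1
Op 4: write(P0, v1, 142). refcount(pp1)=2>1 -> COPY to pp3. 4 ppages; refcounts: pp0:3 pp1:1 pp2:1 pp3:1
Op 5: fork(P1) -> P3. 4 ppages; refcounts: pp0:4 pp1:2 pp2:1 pp3:1
Op 6: read(P3, v1) -> 20. No state change.
Op 7: write(P2, v1, 181). refcount(pp2)=1 -> write in place. 4 ppages; refcounts: pp0:4 pp1:2 pp2:1 pp3:1
Op 8: write(P1, v1, 191). refcount(pp1)=2>1 -> COPY to pp4. 5 ppages; refcounts: pp0:4 pp1:1 pp2:1 pp3:1 pp4:1

Answer: 5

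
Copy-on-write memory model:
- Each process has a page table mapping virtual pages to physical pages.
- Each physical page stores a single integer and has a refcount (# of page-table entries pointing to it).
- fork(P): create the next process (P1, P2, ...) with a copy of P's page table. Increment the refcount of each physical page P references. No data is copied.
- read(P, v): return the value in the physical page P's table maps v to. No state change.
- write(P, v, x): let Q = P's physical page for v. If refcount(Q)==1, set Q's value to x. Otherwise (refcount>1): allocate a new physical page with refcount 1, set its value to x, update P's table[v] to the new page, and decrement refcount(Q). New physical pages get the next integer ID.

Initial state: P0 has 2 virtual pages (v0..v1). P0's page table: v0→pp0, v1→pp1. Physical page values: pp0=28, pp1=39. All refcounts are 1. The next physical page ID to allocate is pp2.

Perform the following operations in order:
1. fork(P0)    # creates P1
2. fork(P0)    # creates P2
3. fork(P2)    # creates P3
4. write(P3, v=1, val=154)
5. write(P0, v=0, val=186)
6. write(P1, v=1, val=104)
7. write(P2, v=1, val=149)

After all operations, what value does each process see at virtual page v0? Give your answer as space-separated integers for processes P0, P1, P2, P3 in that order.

Answer: 186 28 28 28

Derivation:
Op 1: fork(P0) -> P1. 2 ppages; refcounts: pp0:2 pp1:2
Op 2: fork(P0) -> P2. 2 ppages; refcounts: pp0:3 pp1:3
Op 3: fork(P2) -> P3. 2 ppages; refcounts: pp0:4 pp1:4
Op 4: write(P3, v1, 154). refcount(pp1)=4>1 -> COPY to pp2. 3 ppages; refcounts: pp0:4 pp1:3 pp2:1
Op 5: write(P0, v0, 186). refcount(pp0)=4>1 -> COPY to pp3. 4 ppages; refcounts: pp0:3 pp1:3 pp2:1 pp3:1
Op 6: write(P1, v1, 104). refcount(pp1)=3>1 -> COPY to pp4. 5 ppages; refcounts: pp0:3 pp1:2 pp2:1 pp3:1 pp4:1
Op 7: write(P2, v1, 149). refcount(pp1)=2>1 -> COPY to pp5. 6 ppages; refcounts: pp0:3 pp1:1 pp2:1 pp3:1 pp4:1 pp5:1
P0: v0 -> pp3 = 186
P1: v0 -> pp0 = 28
P2: v0 -> pp0 = 28
P3: v0 -> pp0 = 28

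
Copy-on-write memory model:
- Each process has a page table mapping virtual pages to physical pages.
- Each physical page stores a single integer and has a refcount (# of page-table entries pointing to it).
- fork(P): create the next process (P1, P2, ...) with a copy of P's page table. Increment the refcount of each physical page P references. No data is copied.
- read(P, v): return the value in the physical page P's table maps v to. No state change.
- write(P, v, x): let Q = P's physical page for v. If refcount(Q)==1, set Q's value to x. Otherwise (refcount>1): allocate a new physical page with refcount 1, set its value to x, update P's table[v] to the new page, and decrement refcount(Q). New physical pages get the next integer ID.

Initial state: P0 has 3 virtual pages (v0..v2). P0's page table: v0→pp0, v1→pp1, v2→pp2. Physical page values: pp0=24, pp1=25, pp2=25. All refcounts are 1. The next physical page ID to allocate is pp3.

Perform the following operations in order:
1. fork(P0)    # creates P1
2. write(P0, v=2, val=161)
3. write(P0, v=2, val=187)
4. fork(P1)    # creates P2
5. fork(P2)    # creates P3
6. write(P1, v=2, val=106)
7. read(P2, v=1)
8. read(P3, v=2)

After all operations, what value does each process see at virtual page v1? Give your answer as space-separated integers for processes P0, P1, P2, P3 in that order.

Op 1: fork(P0) -> P1. 3 ppages; refcounts: pp0:2 pp1:2 pp2:2
Op 2: write(P0, v2, 161). refcount(pp2)=2>1 -> COPY to pp3. 4 ppages; refcounts: pp0:2 pp1:2 pp2:1 pp3:1
Op 3: write(P0, v2, 187). refcount(pp3)=1 -> write in place. 4 ppages; refcounts: pp0:2 pp1:2 pp2:1 pp3:1
Op 4: fork(P1) -> P2. 4 ppages; refcounts: pp0:3 pp1:3 pp2:2 pp3:1
Op 5: fork(P2) -> P3. 4 ppages; refcounts: pp0:4 pp1:4 pp2:3 pp3:1
Op 6: write(P1, v2, 106). refcount(pp2)=3>1 -> COPY to pp4. 5 ppages; refcounts: pp0:4 pp1:4 pp2:2 pp3:1 pp4:1
Op 7: read(P2, v1) -> 25. No state change.
Op 8: read(P3, v2) -> 25. No state change.
P0: v1 -> pp1 = 25
P1: v1 -> pp1 = 25
P2: v1 -> pp1 = 25
P3: v1 -> pp1 = 25

Answer: 25 25 25 25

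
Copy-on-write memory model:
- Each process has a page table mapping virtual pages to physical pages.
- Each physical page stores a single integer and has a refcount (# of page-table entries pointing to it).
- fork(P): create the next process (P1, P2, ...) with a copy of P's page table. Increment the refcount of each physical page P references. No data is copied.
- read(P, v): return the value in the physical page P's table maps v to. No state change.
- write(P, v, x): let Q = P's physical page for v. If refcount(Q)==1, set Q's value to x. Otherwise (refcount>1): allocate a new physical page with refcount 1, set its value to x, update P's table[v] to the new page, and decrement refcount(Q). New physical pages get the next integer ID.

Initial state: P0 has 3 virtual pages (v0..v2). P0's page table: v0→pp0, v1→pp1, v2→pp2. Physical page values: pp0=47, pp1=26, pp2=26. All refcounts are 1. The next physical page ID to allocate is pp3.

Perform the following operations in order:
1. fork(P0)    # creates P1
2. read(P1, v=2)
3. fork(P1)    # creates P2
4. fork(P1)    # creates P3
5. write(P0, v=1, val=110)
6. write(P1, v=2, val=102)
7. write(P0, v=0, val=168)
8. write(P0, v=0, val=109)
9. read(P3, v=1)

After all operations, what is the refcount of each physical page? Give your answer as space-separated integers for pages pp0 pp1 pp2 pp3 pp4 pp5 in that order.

Op 1: fork(P0) -> P1. 3 ppages; refcounts: pp0:2 pp1:2 pp2:2
Op 2: read(P1, v2) -> 26. No state change.
Op 3: fork(P1) -> P2. 3 ppages; refcounts: pp0:3 pp1:3 pp2:3
Op 4: fork(P1) -> P3. 3 ppages; refcounts: pp0:4 pp1:4 pp2:4
Op 5: write(P0, v1, 110). refcount(pp1)=4>1 -> COPY to pp3. 4 ppages; refcounts: pp0:4 pp1:3 pp2:4 pp3:1
Op 6: write(P1, v2, 102). refcount(pp2)=4>1 -> COPY to pp4. 5 ppages; refcounts: pp0:4 pp1:3 pp2:3 pp3:1 pp4:1
Op 7: write(P0, v0, 168). refcount(pp0)=4>1 -> COPY to pp5. 6 ppages; refcounts: pp0:3 pp1:3 pp2:3 pp3:1 pp4:1 pp5:1
Op 8: write(P0, v0, 109). refcount(pp5)=1 -> write in place. 6 ppages; refcounts: pp0:3 pp1:3 pp2:3 pp3:1 pp4:1 pp5:1
Op 9: read(P3, v1) -> 26. No state change.

Answer: 3 3 3 1 1 1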